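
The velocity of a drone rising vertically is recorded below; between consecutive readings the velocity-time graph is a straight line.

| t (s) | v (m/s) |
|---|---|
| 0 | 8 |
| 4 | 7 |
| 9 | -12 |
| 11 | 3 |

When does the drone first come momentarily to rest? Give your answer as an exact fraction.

t = 111/19 s

v changes sign on 4–9 s (from 7 to -12); the graph is linear there, so v = 0 at t = 4 + (-7)·(9 − 4)/(-12 − 7) = 111/19 s.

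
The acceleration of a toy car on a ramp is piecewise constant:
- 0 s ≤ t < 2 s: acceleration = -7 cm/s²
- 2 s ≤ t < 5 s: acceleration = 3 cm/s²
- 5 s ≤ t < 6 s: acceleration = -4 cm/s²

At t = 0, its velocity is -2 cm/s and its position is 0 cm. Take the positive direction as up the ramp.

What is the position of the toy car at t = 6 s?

On each constant-a segment, Δv = aΔt and Δx = v₀Δt + ½aΔt²; chain segment to segment.
0–2 s: v starts -2 cm/s; Δx = -2·2 + ½·-7·2² = -18 cm; v ends -16 cm/s.
2–5 s: v starts -16 cm/s; Δx = -16·3 + ½·3·3² = -34.5 cm; v ends -7 cm/s.
5–6 s: v starts -7 cm/s; Δx = -7·1 + ½·-4·1² = -9 cm; v ends -11 cm/s.
x(6) = 0 + Σ Δx = -61.5 cm.

-61.5 cm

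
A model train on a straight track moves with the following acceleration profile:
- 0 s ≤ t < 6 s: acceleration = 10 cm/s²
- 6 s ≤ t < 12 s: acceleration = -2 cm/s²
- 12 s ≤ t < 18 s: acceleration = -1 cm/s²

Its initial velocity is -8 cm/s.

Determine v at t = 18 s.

34 cm/s

Δv equals the area under the a-t graph; then v = v₀ + Δv.
0–6 s: 10 × 6 = 60 cm/s
6–12 s: -2 × 6 = -12 cm/s
12–18 s: -1 × 6 = -6 cm/s
Δv = 42 cm/s, so v(18) = -8 + (42) = 34 cm/s.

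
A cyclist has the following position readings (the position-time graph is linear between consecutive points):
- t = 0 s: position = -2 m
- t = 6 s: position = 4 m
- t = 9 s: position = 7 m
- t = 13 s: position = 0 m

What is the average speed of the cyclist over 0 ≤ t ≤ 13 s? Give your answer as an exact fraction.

Average speed = (total path length)/(elapsed time); on a piecewise-linear x-t graph the path length is Σ|Δx|.
0–6 s: |Δx| = |4 − -2| = 6 m
6–9 s: |Δx| = |7 − 4| = 3 m
9–13 s: |Δx| = |0 − 7| = 7 m
Total path = 16 m; average speed = 16/13 = 16/13 m/s.

16/13 m/s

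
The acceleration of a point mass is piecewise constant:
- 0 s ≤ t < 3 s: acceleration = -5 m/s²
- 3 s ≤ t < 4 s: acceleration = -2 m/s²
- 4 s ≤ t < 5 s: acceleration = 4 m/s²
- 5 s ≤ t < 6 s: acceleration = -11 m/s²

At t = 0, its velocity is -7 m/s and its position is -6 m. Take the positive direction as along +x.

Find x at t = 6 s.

-120 m

On each constant-a segment, Δv = aΔt and Δx = v₀Δt + ½aΔt²; chain segment to segment.
0–3 s: v starts -7 m/s; Δx = -7·3 + ½·-5·3² = -43.5 m; v ends -22 m/s.
3–4 s: v starts -22 m/s; Δx = -22·1 + ½·-2·1² = -23 m; v ends -24 m/s.
4–5 s: v starts -24 m/s; Δx = -24·1 + ½·4·1² = -22 m; v ends -20 m/s.
5–6 s: v starts -20 m/s; Δx = -20·1 + ½·-11·1² = -25.5 m; v ends -31 m/s.
x(6) = -6 + Σ Δx = -120 m.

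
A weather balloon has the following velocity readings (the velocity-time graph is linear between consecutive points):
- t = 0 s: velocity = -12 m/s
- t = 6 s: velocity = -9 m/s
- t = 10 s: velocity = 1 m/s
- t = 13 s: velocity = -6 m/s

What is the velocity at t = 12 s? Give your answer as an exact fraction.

-11/3 m/s

On 10–13 s the graph is linear from 1 to -6 m/s: v(12) = 1 + (-6 − 1)·(12 − 10)/(13 − 10) = -11/3 m/s.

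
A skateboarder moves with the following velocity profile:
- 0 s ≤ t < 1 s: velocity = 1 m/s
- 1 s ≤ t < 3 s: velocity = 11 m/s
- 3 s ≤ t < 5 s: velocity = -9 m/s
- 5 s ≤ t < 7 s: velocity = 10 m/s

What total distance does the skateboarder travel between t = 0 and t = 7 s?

61 m

Distance (not displacement) is the total path length: add the absolute areas under v-t.
0–1 s: |1| × 1 = 1 m
1–3 s: |11| × 2 = 22 m
3–5 s: |-9| × 2 = 18 m
5–7 s: |10| × 2 = 20 m
Total distance = 61 m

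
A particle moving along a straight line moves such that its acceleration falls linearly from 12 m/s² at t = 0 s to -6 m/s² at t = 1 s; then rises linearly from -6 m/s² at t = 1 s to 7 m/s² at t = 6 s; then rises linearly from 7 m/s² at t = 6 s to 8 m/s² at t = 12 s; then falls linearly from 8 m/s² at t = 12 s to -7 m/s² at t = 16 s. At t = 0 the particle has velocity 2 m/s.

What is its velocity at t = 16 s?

54.5 m/s

Δv equals the area under the a-t graph; then v = v₀ + Δv.
0–1 s: ½(12 + -6)(1) = 3 m/s
1–6 s: ½(-6 + 7)(5) = 2.5 m/s
6–12 s: ½(7 + 8)(6) = 45 m/s
12–16 s: ½(8 + -7)(4) = 2 m/s
Δv = 52.5 m/s, so v(16) = 2 + (52.5) = 54.5 m/s.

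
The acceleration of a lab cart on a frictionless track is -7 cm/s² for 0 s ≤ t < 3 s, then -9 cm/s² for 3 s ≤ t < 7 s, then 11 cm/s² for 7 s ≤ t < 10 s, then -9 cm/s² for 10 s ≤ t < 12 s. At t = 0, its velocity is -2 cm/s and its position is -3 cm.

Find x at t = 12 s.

-402 cm

On each constant-a segment, Δv = aΔt and Δx = v₀Δt + ½aΔt²; chain segment to segment.
0–3 s: v starts -2 cm/s; Δx = -2·3 + ½·-7·3² = -37.5 cm; v ends -23 cm/s.
3–7 s: v starts -23 cm/s; Δx = -23·4 + ½·-9·4² = -164 cm; v ends -59 cm/s.
7–10 s: v starts -59 cm/s; Δx = -59·3 + ½·11·3² = -127.5 cm; v ends -26 cm/s.
10–12 s: v starts -26 cm/s; Δx = -26·2 + ½·-9·2² = -70 cm; v ends -44 cm/s.
x(12) = -3 + Σ Δx = -402 cm.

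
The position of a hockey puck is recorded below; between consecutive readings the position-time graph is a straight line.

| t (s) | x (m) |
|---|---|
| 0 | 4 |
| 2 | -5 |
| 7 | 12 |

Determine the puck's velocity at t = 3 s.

Velocity is the slope of the x-t graph on 2–7 s: (12 − -5)/(7 − 2) = 3.4 m/s.

3.4 m/s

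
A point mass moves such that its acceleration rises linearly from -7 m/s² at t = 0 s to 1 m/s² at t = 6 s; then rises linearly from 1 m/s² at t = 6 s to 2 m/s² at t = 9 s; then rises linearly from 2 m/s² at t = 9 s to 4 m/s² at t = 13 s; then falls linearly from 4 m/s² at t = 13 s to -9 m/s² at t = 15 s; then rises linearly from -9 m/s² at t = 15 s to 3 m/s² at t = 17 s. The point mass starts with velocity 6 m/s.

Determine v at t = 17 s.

Δv equals the area under the a-t graph; then v = v₀ + Δv.
0–6 s: ½(-7 + 1)(6) = -18 m/s
6–9 s: ½(1 + 2)(3) = 4.5 m/s
9–13 s: ½(2 + 4)(4) = 12 m/s
13–15 s: ½(4 + -9)(2) = -5 m/s
15–17 s: ½(-9 + 3)(2) = -6 m/s
Δv = -12.5 m/s, so v(17) = 6 + (-12.5) = -6.5 m/s.

-6.5 m/s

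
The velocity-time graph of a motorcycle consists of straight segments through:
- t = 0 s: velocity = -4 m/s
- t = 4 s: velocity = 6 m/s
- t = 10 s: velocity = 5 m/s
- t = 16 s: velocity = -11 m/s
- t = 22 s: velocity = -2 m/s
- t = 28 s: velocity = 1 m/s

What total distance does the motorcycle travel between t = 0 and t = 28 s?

114.775 m

Total distance travelled is ∫|v| dt — sum the magnitudes of each area piece.
0–4 s: v = 0 at t = 1.6 s; triangle areas 3.2 + 7.2 = 10.4 m
4–10 s: |½(6 + 5)(6)| = 33 m
10–16 s: v = 0 at t = 11.875 s; triangle areas 4.6875 + 22.6875 = 27.375 m
16–22 s: |½(-11 + -2)(6)| = 39 m
22–28 s: v = 0 at t = 26 s; triangle areas 4 + 1 = 5 m
Total distance = 114.775 m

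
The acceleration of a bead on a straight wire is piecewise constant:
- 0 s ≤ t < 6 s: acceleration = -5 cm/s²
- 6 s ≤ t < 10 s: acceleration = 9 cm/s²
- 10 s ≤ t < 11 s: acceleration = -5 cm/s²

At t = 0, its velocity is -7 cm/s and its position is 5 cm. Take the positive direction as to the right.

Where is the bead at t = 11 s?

-206.5 cm

On each constant-a segment, Δv = aΔt and Δx = v₀Δt + ½aΔt²; chain segment to segment.
0–6 s: v starts -7 cm/s; Δx = -7·6 + ½·-5·6² = -132 cm; v ends -37 cm/s.
6–10 s: v starts -37 cm/s; Δx = -37·4 + ½·9·4² = -76 cm; v ends -1 cm/s.
10–11 s: v starts -1 cm/s; Δx = -1·1 + ½·-5·1² = -3.5 cm; v ends -6 cm/s.
x(11) = 5 + Σ Δx = -206.5 cm.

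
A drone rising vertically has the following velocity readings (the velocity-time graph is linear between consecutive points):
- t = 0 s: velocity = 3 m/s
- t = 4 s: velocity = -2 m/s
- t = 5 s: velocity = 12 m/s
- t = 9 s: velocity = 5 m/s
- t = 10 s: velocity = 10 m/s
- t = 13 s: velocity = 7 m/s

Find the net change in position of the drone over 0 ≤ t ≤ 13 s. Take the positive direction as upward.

74 m

Displacement is the signed area under the v-t curve.
0–4 s: ½(3 + -2)(4) = 2 m
4–5 s: ½(-2 + 12)(1) = 5 m
5–9 s: ½(12 + 5)(4) = 34 m
9–10 s: ½(5 + 10)(1) = 7.5 m
10–13 s: ½(10 + 7)(3) = 25.5 m
Net displacement = 74 m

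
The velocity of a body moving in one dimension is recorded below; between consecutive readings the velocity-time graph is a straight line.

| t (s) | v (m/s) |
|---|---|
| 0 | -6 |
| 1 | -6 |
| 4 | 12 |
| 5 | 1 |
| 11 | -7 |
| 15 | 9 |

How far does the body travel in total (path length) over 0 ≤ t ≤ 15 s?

62.5 m

Total distance travelled is ∫|v| dt — sum the magnitudes of each area piece.
0–1 s: |-6| × 1 = 6 m
1–4 s: v = 0 at t = 2 s; triangle areas 3 + 12 = 15 m
4–5 s: |½(12 + 1)(1)| = 6.5 m
5–11 s: v = 0 at t = 5.75 s; triangle areas 0.375 + 18.375 = 18.75 m
11–15 s: v = 0 at t = 12.75 s; triangle areas 6.125 + 10.125 = 16.25 m
Total distance = 62.5 m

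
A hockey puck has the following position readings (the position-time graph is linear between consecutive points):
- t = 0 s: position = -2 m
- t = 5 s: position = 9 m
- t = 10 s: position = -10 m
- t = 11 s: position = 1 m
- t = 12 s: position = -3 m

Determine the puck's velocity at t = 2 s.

2.2 m/s

Velocity is the slope of the x-t graph on 0–5 s: (9 − -2)/(5 − 0) = 2.2 m/s.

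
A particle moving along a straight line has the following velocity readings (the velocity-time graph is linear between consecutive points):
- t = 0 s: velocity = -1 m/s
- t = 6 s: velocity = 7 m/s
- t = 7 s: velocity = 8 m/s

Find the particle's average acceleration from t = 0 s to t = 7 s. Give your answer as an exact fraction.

Average acceleration = Δv/Δt = (8 − -1)/(7 − 0) = 9/7 m/s².

9/7 m/s²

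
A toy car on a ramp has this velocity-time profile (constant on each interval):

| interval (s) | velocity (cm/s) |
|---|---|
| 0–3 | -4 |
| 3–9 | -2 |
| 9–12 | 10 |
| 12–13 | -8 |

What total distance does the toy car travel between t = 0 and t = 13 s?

62 cm

Total distance travelled is ∫|v| dt — sum the magnitudes of each area piece.
0–3 s: |-4| × 3 = 12 cm
3–9 s: |-2| × 6 = 12 cm
9–12 s: |10| × 3 = 30 cm
12–13 s: |-8| × 1 = 8 cm
Total distance = 62 cm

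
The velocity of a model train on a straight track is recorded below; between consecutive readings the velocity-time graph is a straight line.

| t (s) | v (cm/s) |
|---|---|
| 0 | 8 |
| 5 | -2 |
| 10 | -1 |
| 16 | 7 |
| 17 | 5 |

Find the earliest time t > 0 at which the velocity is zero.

v changes sign on 0–5 s (from 8 to -2); the graph is linear there, so v = 0 at t = 0 + (-8)·(5 − 0)/(-2 − 8) = 4 s.

t = 4 s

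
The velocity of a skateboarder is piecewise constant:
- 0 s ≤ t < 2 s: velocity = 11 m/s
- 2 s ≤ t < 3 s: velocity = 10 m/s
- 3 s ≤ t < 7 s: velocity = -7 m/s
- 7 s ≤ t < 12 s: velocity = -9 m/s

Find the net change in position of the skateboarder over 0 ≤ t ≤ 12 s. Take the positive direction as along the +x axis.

-41 m

Displacement is the signed area under the v-t curve.
0–2 s: 11 × 2 = 22 m
2–3 s: 10 × 1 = 10 m
3–7 s: -7 × 4 = -28 m
7–12 s: -9 × 5 = -45 m
Net displacement = -41 m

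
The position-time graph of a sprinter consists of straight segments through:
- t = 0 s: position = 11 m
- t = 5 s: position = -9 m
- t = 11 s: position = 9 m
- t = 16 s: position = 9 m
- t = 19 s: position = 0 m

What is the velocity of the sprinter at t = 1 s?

Velocity is the slope of the x-t graph on 0–5 s: (-9 − 11)/(5 − 0) = -4 m/s.

-4 m/s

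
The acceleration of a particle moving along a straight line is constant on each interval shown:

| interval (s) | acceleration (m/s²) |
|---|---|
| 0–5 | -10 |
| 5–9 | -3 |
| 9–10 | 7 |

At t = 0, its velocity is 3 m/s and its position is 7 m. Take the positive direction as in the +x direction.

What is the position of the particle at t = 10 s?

-370.5 m

On each constant-a segment, Δv = aΔt and Δx = v₀Δt + ½aΔt²; chain segment to segment.
0–5 s: v starts 3 m/s; Δx = 3·5 + ½·-10·5² = -110 m; v ends -47 m/s.
5–9 s: v starts -47 m/s; Δx = -47·4 + ½·-3·4² = -212 m; v ends -59 m/s.
9–10 s: v starts -59 m/s; Δx = -59·1 + ½·7·1² = -55.5 m; v ends -52 m/s.
x(10) = 7 + Σ Δx = -370.5 m.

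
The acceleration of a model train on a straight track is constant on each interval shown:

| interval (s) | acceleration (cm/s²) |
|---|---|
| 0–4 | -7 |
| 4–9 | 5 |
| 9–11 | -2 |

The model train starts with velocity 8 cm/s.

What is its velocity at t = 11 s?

1 cm/s

Δv equals the area under the a-t graph; then v = v₀ + Δv.
0–4 s: -7 × 4 = -28 cm/s
4–9 s: 5 × 5 = 25 cm/s
9–11 s: -2 × 2 = -4 cm/s
Δv = -7 cm/s, so v(11) = 8 + (-7) = 1 cm/s.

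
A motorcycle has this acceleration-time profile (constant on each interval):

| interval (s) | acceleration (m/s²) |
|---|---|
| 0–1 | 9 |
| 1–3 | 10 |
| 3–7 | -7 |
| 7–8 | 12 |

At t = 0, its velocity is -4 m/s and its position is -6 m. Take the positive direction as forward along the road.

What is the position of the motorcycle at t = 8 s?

On each constant-a segment, Δv = aΔt and Δx = v₀Δt + ½aΔt²; chain segment to segment.
0–1 s: v starts -4 m/s; Δx = -4·1 + ½·9·1² = 0.5 m; v ends 5 m/s.
1–3 s: v starts 5 m/s; Δx = 5·2 + ½·10·2² = 30 m; v ends 25 m/s.
3–7 s: v starts 25 m/s; Δx = 25·4 + ½·-7·4² = 44 m; v ends -3 m/s.
7–8 s: v starts -3 m/s; Δx = -3·1 + ½·12·1² = 3 m; v ends 9 m/s.
x(8) = -6 + Σ Δx = 71.5 m.

71.5 m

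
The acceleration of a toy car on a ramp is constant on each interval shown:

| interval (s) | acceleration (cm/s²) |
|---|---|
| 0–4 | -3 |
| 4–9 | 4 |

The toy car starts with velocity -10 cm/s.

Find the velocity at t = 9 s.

-2 cm/s

Δv equals the area under the a-t graph; then v = v₀ + Δv.
0–4 s: -3 × 4 = -12 cm/s
4–9 s: 4 × 5 = 20 cm/s
Δv = 8 cm/s, so v(9) = -10 + (8) = -2 cm/s.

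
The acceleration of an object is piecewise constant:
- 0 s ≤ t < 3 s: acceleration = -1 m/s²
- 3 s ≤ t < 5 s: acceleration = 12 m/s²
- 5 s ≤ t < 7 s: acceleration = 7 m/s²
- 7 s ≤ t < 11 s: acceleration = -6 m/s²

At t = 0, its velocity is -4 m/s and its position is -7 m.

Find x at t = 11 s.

110.5 m

On each constant-a segment, Δv = aΔt and Δx = v₀Δt + ½aΔt²; chain segment to segment.
0–3 s: v starts -4 m/s; Δx = -4·3 + ½·-1·3² = -16.5 m; v ends -7 m/s.
3–5 s: v starts -7 m/s; Δx = -7·2 + ½·12·2² = 10 m; v ends 17 m/s.
5–7 s: v starts 17 m/s; Δx = 17·2 + ½·7·2² = 48 m; v ends 31 m/s.
7–11 s: v starts 31 m/s; Δx = 31·4 + ½·-6·4² = 76 m; v ends 7 m/s.
x(11) = -7 + Σ Δx = 110.5 m.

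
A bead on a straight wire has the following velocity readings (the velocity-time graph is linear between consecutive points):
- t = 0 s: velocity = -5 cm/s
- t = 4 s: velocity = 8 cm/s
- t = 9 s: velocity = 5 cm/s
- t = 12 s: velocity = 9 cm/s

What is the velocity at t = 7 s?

On 4–9 s the graph is linear from 8 to 5 cm/s: v(7) = 8 + (5 − 8)·(7 − 4)/(9 − 4) = 6.2 cm/s.

6.2 cm/s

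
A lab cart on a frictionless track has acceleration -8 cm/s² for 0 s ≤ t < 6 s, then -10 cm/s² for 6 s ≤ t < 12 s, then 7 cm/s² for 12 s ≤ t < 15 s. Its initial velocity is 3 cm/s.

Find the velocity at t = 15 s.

-84 cm/s

Δv equals the area under the a-t graph; then v = v₀ + Δv.
0–6 s: -8 × 6 = -48 cm/s
6–12 s: -10 × 6 = -60 cm/s
12–15 s: 7 × 3 = 21 cm/s
Δv = -87 cm/s, so v(15) = 3 + (-87) = -84 cm/s.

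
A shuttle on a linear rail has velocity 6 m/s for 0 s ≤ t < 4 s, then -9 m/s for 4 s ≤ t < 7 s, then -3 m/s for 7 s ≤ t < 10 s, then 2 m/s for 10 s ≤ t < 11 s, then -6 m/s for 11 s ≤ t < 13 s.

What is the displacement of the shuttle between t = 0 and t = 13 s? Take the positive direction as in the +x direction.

-22 m

Displacement is the signed area under the v-t curve.
0–4 s: 6 × 4 = 24 m
4–7 s: -9 × 3 = -27 m
7–10 s: -3 × 3 = -9 m
10–11 s: 2 × 1 = 2 m
11–13 s: -6 × 2 = -12 m
Net displacement = -22 m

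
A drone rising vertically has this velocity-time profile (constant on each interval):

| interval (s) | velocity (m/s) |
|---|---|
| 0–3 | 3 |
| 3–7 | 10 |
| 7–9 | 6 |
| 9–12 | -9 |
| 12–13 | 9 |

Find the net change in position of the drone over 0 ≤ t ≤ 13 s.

Net displacement equals the area under the velocity-time graph (areas below the axis count negative).
0–3 s: 3 × 3 = 9 m
3–7 s: 10 × 4 = 40 m
7–9 s: 6 × 2 = 12 m
9–12 s: -9 × 3 = -27 m
12–13 s: 9 × 1 = 9 m
Net displacement = 43 m

43 m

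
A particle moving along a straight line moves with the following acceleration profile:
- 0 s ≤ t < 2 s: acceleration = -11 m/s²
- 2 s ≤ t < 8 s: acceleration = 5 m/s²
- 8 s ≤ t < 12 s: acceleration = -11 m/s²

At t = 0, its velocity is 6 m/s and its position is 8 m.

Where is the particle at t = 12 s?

-40 m

On each constant-a segment, Δv = aΔt and Δx = v₀Δt + ½aΔt²; chain segment to segment.
0–2 s: v starts 6 m/s; Δx = 6·2 + ½·-11·2² = -10 m; v ends -16 m/s.
2–8 s: v starts -16 m/s; Δx = -16·6 + ½·5·6² = -6 m; v ends 14 m/s.
8–12 s: v starts 14 m/s; Δx = 14·4 + ½·-11·4² = -32 m; v ends -30 m/s.
x(12) = 8 + Σ Δx = -40 m.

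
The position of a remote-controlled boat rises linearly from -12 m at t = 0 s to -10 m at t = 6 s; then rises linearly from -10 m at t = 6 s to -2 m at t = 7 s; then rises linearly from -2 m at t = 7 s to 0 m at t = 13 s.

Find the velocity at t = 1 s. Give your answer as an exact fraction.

Velocity is the slope of the x-t graph on 0–6 s: (-10 − -12)/(6 − 0) = 1/3 m/s.

1/3 m/s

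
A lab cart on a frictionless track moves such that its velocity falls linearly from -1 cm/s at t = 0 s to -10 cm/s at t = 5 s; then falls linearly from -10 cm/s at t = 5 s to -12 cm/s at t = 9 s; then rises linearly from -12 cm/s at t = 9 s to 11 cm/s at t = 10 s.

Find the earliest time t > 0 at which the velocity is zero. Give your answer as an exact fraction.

t = 219/23 s

v changes sign on 9–10 s (from -12 to 11); the graph is linear there, so v = 0 at t = 9 + (12)·(10 − 9)/(11 − -12) = 219/23 s.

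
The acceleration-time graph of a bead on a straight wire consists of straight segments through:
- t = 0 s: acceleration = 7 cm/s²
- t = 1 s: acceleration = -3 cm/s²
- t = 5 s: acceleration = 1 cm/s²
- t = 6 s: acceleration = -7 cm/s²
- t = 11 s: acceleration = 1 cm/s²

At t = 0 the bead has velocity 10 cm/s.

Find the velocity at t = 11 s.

-10 cm/s

Δv equals the area under the a-t graph; then v = v₀ + Δv.
0–1 s: ½(7 + -3)(1) = 2 cm/s
1–5 s: ½(-3 + 1)(4) = -4 cm/s
5–6 s: ½(1 + -7)(1) = -3 cm/s
6–11 s: ½(-7 + 1)(5) = -15 cm/s
Δv = -20 cm/s, so v(11) = 10 + (-20) = -10 cm/s.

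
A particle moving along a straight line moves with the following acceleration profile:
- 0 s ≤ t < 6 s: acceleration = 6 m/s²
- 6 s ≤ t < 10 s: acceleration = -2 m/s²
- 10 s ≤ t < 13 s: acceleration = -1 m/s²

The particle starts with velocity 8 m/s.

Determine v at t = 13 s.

Δv equals the area under the a-t graph; then v = v₀ + Δv.
0–6 s: 6 × 6 = 36 m/s
6–10 s: -2 × 4 = -8 m/s
10–13 s: -1 × 3 = -3 m/s
Δv = 25 m/s, so v(13) = 8 + (25) = 33 m/s.

33 m/s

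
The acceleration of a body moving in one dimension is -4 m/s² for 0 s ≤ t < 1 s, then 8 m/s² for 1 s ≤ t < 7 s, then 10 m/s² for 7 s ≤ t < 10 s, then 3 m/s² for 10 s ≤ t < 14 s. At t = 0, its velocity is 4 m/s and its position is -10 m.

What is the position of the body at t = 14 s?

On each constant-a segment, Δv = aΔt and Δx = v₀Δt + ½aΔt²; chain segment to segment.
0–1 s: v starts 4 m/s; Δx = 4·1 + ½·-4·1² = 2 m; v ends 0 m/s.
1–7 s: v starts 0 m/s; Δx = 0·6 + ½·8·6² = 144 m; v ends 48 m/s.
7–10 s: v starts 48 m/s; Δx = 48·3 + ½·10·3² = 189 m; v ends 78 m/s.
10–14 s: v starts 78 m/s; Δx = 78·4 + ½·3·4² = 336 m; v ends 90 m/s.
x(14) = -10 + Σ Δx = 661 m.

661 m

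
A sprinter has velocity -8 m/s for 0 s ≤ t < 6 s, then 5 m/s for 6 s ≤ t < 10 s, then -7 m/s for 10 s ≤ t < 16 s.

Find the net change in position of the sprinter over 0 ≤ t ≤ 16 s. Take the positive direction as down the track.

-70 m

Net displacement equals the area under the velocity-time graph (areas below the axis count negative).
0–6 s: -8 × 6 = -48 m
6–10 s: 5 × 4 = 20 m
10–16 s: -7 × 6 = -42 m
Net displacement = -70 m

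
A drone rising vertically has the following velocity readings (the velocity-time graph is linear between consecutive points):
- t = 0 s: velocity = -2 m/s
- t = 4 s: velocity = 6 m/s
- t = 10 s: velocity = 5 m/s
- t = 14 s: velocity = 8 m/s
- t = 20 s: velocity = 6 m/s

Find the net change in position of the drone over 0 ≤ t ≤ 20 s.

109 m

Net displacement equals the area under the velocity-time graph (areas below the axis count negative).
0–4 s: ½(-2 + 6)(4) = 8 m
4–10 s: ½(6 + 5)(6) = 33 m
10–14 s: ½(5 + 8)(4) = 26 m
14–20 s: ½(8 + 6)(6) = 42 m
Net displacement = 109 m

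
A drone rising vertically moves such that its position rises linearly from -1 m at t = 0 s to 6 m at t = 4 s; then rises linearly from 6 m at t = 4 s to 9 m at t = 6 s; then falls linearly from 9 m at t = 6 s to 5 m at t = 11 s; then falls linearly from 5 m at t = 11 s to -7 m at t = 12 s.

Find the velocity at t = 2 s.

Velocity is the slope of the x-t graph on 0–4 s: (6 − -1)/(4 − 0) = 1.75 m/s.

1.75 m/s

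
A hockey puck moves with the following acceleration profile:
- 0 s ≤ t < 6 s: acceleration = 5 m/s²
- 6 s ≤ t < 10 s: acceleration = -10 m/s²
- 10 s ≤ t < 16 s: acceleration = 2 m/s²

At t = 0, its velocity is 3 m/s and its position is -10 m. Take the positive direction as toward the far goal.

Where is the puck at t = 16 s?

144 m

On each constant-a segment, Δv = aΔt and Δx = v₀Δt + ½aΔt²; chain segment to segment.
0–6 s: v starts 3 m/s; Δx = 3·6 + ½·5·6² = 108 m; v ends 33 m/s.
6–10 s: v starts 33 m/s; Δx = 33·4 + ½·-10·4² = 52 m; v ends -7 m/s.
10–16 s: v starts -7 m/s; Δx = -7·6 + ½·2·6² = -6 m; v ends 5 m/s.
x(16) = -10 + Σ Δx = 144 m.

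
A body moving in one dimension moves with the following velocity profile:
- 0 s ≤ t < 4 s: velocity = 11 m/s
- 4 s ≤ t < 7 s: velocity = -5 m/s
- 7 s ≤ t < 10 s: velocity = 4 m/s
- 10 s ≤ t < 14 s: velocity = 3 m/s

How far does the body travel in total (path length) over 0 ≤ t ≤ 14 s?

83 m

Total distance travelled is ∫|v| dt — sum the magnitudes of each area piece.
0–4 s: |11| × 4 = 44 m
4–7 s: |-5| × 3 = 15 m
7–10 s: |4| × 3 = 12 m
10–14 s: |3| × 4 = 12 m
Total distance = 83 m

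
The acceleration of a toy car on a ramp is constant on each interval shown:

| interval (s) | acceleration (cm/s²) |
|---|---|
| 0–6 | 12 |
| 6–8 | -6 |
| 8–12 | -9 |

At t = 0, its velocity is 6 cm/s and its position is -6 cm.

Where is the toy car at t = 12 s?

582 cm

On each constant-a segment, Δv = aΔt and Δx = v₀Δt + ½aΔt²; chain segment to segment.
0–6 s: v starts 6 cm/s; Δx = 6·6 + ½·12·6² = 252 cm; v ends 78 cm/s.
6–8 s: v starts 78 cm/s; Δx = 78·2 + ½·-6·2² = 144 cm; v ends 66 cm/s.
8–12 s: v starts 66 cm/s; Δx = 66·4 + ½·-9·4² = 192 cm; v ends 30 cm/s.
x(12) = -6 + Σ Δx = 582 cm.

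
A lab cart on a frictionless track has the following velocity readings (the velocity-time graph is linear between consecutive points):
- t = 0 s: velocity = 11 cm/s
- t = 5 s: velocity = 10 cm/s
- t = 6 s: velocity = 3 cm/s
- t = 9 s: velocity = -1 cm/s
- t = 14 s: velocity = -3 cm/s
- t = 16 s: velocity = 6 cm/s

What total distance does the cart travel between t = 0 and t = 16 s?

Total distance travelled is ∫|v| dt — sum the magnitudes of each area piece.
0–5 s: |½(11 + 10)(5)| = 52.5 cm
5–6 s: |½(10 + 3)(1)| = 6.5 cm
6–9 s: v = 0 at t = 8.25 s; triangle areas 3.375 + 0.375 = 3.75 cm
9–14 s: |½(-1 + -3)(5)| = 10 cm
14–16 s: v = 0 at t = 44/3 s; triangle areas 1 + 4 = 5 cm
Total distance = 77.75 cm

77.75 cm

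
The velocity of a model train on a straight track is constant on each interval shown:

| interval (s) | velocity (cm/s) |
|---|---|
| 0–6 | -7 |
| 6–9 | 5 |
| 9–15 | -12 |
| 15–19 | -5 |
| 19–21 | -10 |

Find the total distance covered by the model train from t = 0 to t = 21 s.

169 cm

Total distance travelled is ∫|v| dt — sum the magnitudes of each area piece.
0–6 s: |-7| × 6 = 42 cm
6–9 s: |5| × 3 = 15 cm
9–15 s: |-12| × 6 = 72 cm
15–19 s: |-5| × 4 = 20 cm
19–21 s: |-10| × 2 = 20 cm
Total distance = 169 cm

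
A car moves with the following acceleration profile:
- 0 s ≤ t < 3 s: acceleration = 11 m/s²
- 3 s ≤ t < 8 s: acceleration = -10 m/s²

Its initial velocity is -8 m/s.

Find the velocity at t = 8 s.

Δv equals the area under the a-t graph; then v = v₀ + Δv.
0–3 s: 11 × 3 = 33 m/s
3–8 s: -10 × 5 = -50 m/s
Δv = -17 m/s, so v(8) = -8 + (-17) = -25 m/s.

-25 m/s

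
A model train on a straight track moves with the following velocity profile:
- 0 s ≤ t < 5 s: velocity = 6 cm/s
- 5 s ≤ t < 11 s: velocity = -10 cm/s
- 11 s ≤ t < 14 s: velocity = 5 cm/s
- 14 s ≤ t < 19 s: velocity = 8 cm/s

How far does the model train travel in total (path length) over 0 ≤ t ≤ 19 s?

145 cm

Distance (not displacement) is the total path length: add the absolute areas under v-t.
0–5 s: |6| × 5 = 30 cm
5–11 s: |-10| × 6 = 60 cm
11–14 s: |5| × 3 = 15 cm
14–19 s: |8| × 5 = 40 cm
Total distance = 145 cm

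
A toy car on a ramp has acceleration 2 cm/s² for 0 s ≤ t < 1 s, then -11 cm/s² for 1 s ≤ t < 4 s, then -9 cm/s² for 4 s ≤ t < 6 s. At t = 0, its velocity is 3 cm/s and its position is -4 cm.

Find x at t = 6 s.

-108.5 cm

On each constant-a segment, Δv = aΔt and Δx = v₀Δt + ½aΔt²; chain segment to segment.
0–1 s: v starts 3 cm/s; Δx = 3·1 + ½·2·1² = 4 cm; v ends 5 cm/s.
1–4 s: v starts 5 cm/s; Δx = 5·3 + ½·-11·3² = -34.5 cm; v ends -28 cm/s.
4–6 s: v starts -28 cm/s; Δx = -28·2 + ½·-9·2² = -74 cm; v ends -46 cm/s.
x(6) = -4 + Σ Δx = -108.5 cm.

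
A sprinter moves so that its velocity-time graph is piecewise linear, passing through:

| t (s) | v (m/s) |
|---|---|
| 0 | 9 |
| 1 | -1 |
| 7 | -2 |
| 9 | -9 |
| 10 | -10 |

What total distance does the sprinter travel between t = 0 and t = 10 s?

33.6 m

Total distance travelled is ∫|v| dt — sum the magnitudes of each area piece.
0–1 s: v = 0 at t = 0.9 s; triangle areas 4.05 + 0.05 = 4.1 m
1–7 s: |½(-1 + -2)(6)| = 9 m
7–9 s: |½(-2 + -9)(2)| = 11 m
9–10 s: |½(-9 + -10)(1)| = 9.5 m
Total distance = 33.6 m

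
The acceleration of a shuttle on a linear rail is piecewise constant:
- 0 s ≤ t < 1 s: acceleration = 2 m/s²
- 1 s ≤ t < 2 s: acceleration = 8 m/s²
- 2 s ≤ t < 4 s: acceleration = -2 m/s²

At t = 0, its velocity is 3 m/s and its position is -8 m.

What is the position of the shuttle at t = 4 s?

On each constant-a segment, Δv = aΔt and Δx = v₀Δt + ½aΔt²; chain segment to segment.
0–1 s: v starts 3 m/s; Δx = 3·1 + ½·2·1² = 4 m; v ends 5 m/s.
1–2 s: v starts 5 m/s; Δx = 5·1 + ½·8·1² = 9 m; v ends 13 m/s.
2–4 s: v starts 13 m/s; Δx = 13·2 + ½·-2·2² = 22 m; v ends 9 m/s.
x(4) = -8 + Σ Δx = 27 m.

27 m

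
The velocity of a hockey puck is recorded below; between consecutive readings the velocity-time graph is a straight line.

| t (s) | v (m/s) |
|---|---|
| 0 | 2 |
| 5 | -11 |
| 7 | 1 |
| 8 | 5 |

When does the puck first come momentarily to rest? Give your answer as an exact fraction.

v changes sign on 0–5 s (from 2 to -11); the graph is linear there, so v = 0 at t = 0 + (-2)·(5 − 0)/(-11 − 2) = 10/13 s.

t = 10/13 s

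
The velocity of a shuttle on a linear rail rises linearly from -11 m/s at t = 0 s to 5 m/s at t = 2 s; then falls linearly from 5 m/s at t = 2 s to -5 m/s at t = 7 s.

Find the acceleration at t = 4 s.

-2 m/s²

Acceleration is the slope of the v-t graph on 2–7 s: (-5 − 5)/(7 − 2) = -2 m/s².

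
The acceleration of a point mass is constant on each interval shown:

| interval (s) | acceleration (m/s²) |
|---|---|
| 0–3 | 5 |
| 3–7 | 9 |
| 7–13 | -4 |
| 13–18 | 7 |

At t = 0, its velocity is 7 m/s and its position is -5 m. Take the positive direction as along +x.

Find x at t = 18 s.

732 m

On each constant-a segment, Δv = aΔt and Δx = v₀Δt + ½aΔt²; chain segment to segment.
0–3 s: v starts 7 m/s; Δx = 7·3 + ½·5·3² = 43.5 m; v ends 22 m/s.
3–7 s: v starts 22 m/s; Δx = 22·4 + ½·9·4² = 160 m; v ends 58 m/s.
7–13 s: v starts 58 m/s; Δx = 58·6 + ½·-4·6² = 276 m; v ends 34 m/s.
13–18 s: v starts 34 m/s; Δx = 34·5 + ½·7·5² = 257.5 m; v ends 69 m/s.
x(18) = -5 + Σ Δx = 732 m.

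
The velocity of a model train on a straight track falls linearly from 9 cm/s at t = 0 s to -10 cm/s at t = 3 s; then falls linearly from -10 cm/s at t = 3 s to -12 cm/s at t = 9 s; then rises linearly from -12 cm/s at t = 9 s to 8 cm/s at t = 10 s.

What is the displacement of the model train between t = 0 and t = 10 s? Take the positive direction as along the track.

-69.5 cm

Net displacement equals the area under the velocity-time graph (areas below the axis count negative).
0–3 s: ½(9 + -10)(3) = -1.5 cm
3–9 s: ½(-10 + -12)(6) = -66 cm
9–10 s: ½(-12 + 8)(1) = -2 cm
Net displacement = -69.5 cm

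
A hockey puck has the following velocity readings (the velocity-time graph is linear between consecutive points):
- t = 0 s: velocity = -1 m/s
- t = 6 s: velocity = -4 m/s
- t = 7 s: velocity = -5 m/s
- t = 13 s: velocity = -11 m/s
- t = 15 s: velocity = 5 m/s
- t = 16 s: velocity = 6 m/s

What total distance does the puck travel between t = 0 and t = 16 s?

Distance (not displacement) is the total path length: add the absolute areas under v-t.
0–6 s: |½(-1 + -4)(6)| = 15 m
6–7 s: |½(-4 + -5)(1)| = 4.5 m
7–13 s: |½(-5 + -11)(6)| = 48 m
13–15 s: v = 0 at t = 14.375 s; triangle areas 7.5625 + 1.5625 = 9.125 m
15–16 s: |½(5 + 6)(1)| = 5.5 m
Total distance = 82.125 m

82.125 m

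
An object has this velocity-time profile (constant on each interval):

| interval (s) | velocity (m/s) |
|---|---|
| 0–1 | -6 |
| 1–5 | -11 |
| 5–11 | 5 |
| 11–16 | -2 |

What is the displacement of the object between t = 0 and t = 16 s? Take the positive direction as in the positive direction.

-30 m

Displacement is the signed area under the v-t curve.
0–1 s: -6 × 1 = -6 m
1–5 s: -11 × 4 = -44 m
5–11 s: 5 × 6 = 30 m
11–16 s: -2 × 5 = -10 m
Net displacement = -30 m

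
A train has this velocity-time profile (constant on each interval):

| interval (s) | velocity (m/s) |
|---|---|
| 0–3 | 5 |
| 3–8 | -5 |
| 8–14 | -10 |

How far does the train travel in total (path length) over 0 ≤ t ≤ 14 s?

100 m

Total distance travelled is ∫|v| dt — sum the magnitudes of each area piece.
0–3 s: |5| × 3 = 15 m
3–8 s: |-5| × 5 = 25 m
8–14 s: |-10| × 6 = 60 m
Total distance = 100 m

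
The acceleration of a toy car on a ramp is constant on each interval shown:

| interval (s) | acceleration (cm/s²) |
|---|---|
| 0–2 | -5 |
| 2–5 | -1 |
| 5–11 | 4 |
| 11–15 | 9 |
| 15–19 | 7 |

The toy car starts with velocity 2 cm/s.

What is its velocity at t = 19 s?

77 cm/s

Δv equals the area under the a-t graph; then v = v₀ + Δv.
0–2 s: -5 × 2 = -10 cm/s
2–5 s: -1 × 3 = -3 cm/s
5–11 s: 4 × 6 = 24 cm/s
11–15 s: 9 × 4 = 36 cm/s
15–19 s: 7 × 4 = 28 cm/s
Δv = 75 cm/s, so v(19) = 2 + (75) = 77 cm/s.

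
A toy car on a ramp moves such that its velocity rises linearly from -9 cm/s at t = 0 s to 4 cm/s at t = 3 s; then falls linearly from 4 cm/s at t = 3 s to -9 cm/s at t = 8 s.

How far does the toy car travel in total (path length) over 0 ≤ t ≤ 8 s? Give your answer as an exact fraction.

Total distance travelled is ∫|v| dt — sum the magnitudes of each area piece.
0–3 s: v = 0 at t = 27/13 s; triangle areas 243/26 + 24/13 = 291/26 cm
3–8 s: v = 0 at t = 59/13 s; triangle areas 40/13 + 405/26 = 485/26 cm
Total distance = 388/13 cm

388/13 cm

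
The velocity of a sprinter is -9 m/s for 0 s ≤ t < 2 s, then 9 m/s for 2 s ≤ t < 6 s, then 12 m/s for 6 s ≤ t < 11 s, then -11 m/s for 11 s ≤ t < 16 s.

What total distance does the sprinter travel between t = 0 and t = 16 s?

169 m

Total distance travelled is ∫|v| dt — sum the magnitudes of each area piece.
0–2 s: |-9| × 2 = 18 m
2–6 s: |9| × 4 = 36 m
6–11 s: |12| × 5 = 60 m
11–16 s: |-11| × 5 = 55 m
Total distance = 169 m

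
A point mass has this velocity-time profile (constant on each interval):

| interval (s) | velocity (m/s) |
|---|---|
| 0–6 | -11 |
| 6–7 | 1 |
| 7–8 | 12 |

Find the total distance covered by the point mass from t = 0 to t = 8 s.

79 m

Total distance travelled is ∫|v| dt — sum the magnitudes of each area piece.
0–6 s: |-11| × 6 = 66 m
6–7 s: |1| × 1 = 1 m
7–8 s: |12| × 1 = 12 m
Total distance = 79 m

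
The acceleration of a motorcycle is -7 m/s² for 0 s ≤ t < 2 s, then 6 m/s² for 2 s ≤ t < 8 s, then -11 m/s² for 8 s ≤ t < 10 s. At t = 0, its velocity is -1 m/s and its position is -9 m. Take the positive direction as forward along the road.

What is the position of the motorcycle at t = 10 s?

13 m

On each constant-a segment, Δv = aΔt and Δx = v₀Δt + ½aΔt²; chain segment to segment.
0–2 s: v starts -1 m/s; Δx = -1·2 + ½·-7·2² = -16 m; v ends -15 m/s.
2–8 s: v starts -15 m/s; Δx = -15·6 + ½·6·6² = 18 m; v ends 21 m/s.
8–10 s: v starts 21 m/s; Δx = 21·2 + ½·-11·2² = 20 m; v ends -1 m/s.
x(10) = -9 + Σ Δx = 13 m.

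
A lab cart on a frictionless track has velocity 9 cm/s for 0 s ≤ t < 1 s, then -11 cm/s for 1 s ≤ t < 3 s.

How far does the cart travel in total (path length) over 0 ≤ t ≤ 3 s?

31 cm

Total distance travelled is ∫|v| dt — sum the magnitudes of each area piece.
0–1 s: |9| × 1 = 9 cm
1–3 s: |-11| × 2 = 22 cm
Total distance = 31 cm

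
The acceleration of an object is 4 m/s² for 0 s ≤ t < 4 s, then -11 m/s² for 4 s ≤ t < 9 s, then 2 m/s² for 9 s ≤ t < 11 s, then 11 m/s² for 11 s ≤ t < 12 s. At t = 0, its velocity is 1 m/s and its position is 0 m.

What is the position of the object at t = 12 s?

On each constant-a segment, Δv = aΔt and Δx = v₀Δt + ½aΔt²; chain segment to segment.
0–4 s: v starts 1 m/s; Δx = 1·4 + ½·4·4² = 36 m; v ends 17 m/s.
4–9 s: v starts 17 m/s; Δx = 17·5 + ½·-11·5² = -52.5 m; v ends -38 m/s.
9–11 s: v starts -38 m/s; Δx = -38·2 + ½·2·2² = -72 m; v ends -34 m/s.
11–12 s: v starts -34 m/s; Δx = -34·1 + ½·11·1² = -28.5 m; v ends -23 m/s.
x(12) = 0 + Σ Δx = -117 m.

-117 m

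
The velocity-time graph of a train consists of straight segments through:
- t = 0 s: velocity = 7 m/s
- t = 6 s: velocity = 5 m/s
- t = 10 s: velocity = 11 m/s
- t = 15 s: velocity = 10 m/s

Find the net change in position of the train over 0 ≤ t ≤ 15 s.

Net displacement equals the area under the velocity-time graph (areas below the axis count negative).
0–6 s: ½(7 + 5)(6) = 36 m
6–10 s: ½(5 + 11)(4) = 32 m
10–15 s: ½(11 + 10)(5) = 52.5 m
Net displacement = 120.5 m

120.5 m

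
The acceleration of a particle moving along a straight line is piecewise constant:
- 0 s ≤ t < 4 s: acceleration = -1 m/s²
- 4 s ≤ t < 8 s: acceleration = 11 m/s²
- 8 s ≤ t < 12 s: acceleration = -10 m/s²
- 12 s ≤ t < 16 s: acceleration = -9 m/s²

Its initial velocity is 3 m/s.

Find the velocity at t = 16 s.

Δv equals the area under the a-t graph; then v = v₀ + Δv.
0–4 s: -1 × 4 = -4 m/s
4–8 s: 11 × 4 = 44 m/s
8–12 s: -10 × 4 = -40 m/s
12–16 s: -9 × 4 = -36 m/s
Δv = -36 m/s, so v(16) = 3 + (-36) = -33 m/s.

-33 m/s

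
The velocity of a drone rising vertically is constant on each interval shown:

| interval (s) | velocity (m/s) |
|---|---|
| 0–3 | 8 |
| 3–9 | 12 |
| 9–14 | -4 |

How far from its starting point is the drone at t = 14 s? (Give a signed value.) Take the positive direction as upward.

Net displacement equals the area under the velocity-time graph (areas below the axis count negative).
0–3 s: 8 × 3 = 24 m
3–9 s: 12 × 6 = 72 m
9–14 s: -4 × 5 = -20 m
Net displacement = 76 m

76 m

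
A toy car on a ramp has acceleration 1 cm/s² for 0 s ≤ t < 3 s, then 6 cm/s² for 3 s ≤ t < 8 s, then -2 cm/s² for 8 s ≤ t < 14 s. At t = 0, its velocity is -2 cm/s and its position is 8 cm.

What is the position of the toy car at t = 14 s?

236.5 cm

On each constant-a segment, Δv = aΔt and Δx = v₀Δt + ½aΔt²; chain segment to segment.
0–3 s: v starts -2 cm/s; Δx = -2·3 + ½·1·3² = -1.5 cm; v ends 1 cm/s.
3–8 s: v starts 1 cm/s; Δx = 1·5 + ½·6·5² = 80 cm; v ends 31 cm/s.
8–14 s: v starts 31 cm/s; Δx = 31·6 + ½·-2·6² = 150 cm; v ends 19 cm/s.
x(14) = 8 + Σ Δx = 236.5 cm.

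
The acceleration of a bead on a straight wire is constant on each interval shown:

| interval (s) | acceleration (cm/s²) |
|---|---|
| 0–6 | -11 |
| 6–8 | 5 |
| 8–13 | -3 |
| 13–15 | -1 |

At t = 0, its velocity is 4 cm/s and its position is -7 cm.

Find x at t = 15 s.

-728.5 cm

On each constant-a segment, Δv = aΔt and Δx = v₀Δt + ½aΔt²; chain segment to segment.
0–6 s: v starts 4 cm/s; Δx = 4·6 + ½·-11·6² = -174 cm; v ends -62 cm/s.
6–8 s: v starts -62 cm/s; Δx = -62·2 + ½·5·2² = -114 cm; v ends -52 cm/s.
8–13 s: v starts -52 cm/s; Δx = -52·5 + ½·-3·5² = -297.5 cm; v ends -67 cm/s.
13–15 s: v starts -67 cm/s; Δx = -67·2 + ½·-1·2² = -136 cm; v ends -69 cm/s.
x(15) = -7 + Σ Δx = -728.5 cm.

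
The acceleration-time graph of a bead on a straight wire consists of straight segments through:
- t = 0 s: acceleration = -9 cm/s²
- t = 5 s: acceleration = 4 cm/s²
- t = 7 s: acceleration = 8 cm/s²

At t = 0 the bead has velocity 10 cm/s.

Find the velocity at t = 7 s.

Δv equals the area under the a-t graph; then v = v₀ + Δv.
0–5 s: ½(-9 + 4)(5) = -12.5 cm/s
5–7 s: ½(4 + 8)(2) = 12 cm/s
Δv = -0.5 cm/s, so v(7) = 10 + (-0.5) = 9.5 cm/s.

9.5 cm/s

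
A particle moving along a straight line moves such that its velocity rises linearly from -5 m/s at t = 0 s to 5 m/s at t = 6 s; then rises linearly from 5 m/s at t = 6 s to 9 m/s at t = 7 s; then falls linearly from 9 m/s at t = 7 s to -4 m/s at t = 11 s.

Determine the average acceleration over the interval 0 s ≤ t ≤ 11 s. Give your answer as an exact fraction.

1/11 m/s²

Average acceleration = Δv/Δt = (-4 − -5)/(11 − 0) = 1/11 m/s².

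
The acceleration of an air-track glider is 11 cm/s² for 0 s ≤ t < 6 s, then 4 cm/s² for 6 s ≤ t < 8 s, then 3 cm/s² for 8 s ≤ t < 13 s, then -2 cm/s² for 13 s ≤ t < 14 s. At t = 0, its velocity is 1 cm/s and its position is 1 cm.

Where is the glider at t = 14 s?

848.5 cm

On each constant-a segment, Δv = aΔt and Δx = v₀Δt + ½aΔt²; chain segment to segment.
0–6 s: v starts 1 cm/s; Δx = 1·6 + ½·11·6² = 204 cm; v ends 67 cm/s.
6–8 s: v starts 67 cm/s; Δx = 67·2 + ½·4·2² = 142 cm; v ends 75 cm/s.
8–13 s: v starts 75 cm/s; Δx = 75·5 + ½·3·5² = 412.5 cm; v ends 90 cm/s.
13–14 s: v starts 90 cm/s; Δx = 90·1 + ½·-2·1² = 89 cm; v ends 88 cm/s.
x(14) = 1 + Σ Δx = 848.5 cm.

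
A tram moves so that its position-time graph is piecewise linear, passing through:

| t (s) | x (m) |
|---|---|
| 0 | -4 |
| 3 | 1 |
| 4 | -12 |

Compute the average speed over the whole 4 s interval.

Average speed = (total path length)/(elapsed time); on a piecewise-linear x-t graph the path length is Σ|Δx|.
0–3 s: |Δx| = |1 − -4| = 5 m
3–4 s: |Δx| = |-12 − 1| = 13 m
Total path = 18 m; average speed = 18/4 = 4.5 m/s.

4.5 m/s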